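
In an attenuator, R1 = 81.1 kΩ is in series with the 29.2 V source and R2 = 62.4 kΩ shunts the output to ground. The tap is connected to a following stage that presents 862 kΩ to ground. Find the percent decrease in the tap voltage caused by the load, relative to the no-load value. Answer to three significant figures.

The divider's output (Thévenin) resistance is R1‖R2 = 35.27 kΩ.
Fractional drop under load = R_th/(R_th + R_L) = 35.27 / (35.27 + 862) = 0.03930.
So the output falls by 3.93 %.

3.93 %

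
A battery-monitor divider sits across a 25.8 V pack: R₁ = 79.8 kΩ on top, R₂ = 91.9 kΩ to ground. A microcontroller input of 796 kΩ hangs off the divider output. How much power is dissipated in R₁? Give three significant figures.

Total resistance from the source is R₁ + (R₂‖R_L) = 162.2 kΩ, so I = 25.8/162.2 kΩ = 0.1591 mA.
P = I²·R₁ = (0.1591 mA)² × 79.8 kΩ = 2.02 mW.

P ≈ 2.02 mW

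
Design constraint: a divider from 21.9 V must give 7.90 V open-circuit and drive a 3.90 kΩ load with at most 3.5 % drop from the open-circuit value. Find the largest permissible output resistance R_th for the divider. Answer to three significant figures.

R_th ≤ 141 Ω

Loading drop = R_th/(R_th + R_L) ≤ 0.0350, so R_th ≤ R_L · ε/(1−ε) = 3.90 kΩ × 0.0350/0.9650 = 141 Ω.
(Any R1, R2 with R2/(R1+R2) = 0.361 and R1‖R2 ≤ 141 Ω will meet the spec.)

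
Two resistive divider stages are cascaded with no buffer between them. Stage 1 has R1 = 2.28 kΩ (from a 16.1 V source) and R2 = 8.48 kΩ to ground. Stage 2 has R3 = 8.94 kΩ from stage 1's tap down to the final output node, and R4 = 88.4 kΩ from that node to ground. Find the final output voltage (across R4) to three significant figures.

V_out ≈ 11.3 V

Stage 2 presents R3+R4 = 97.34 kΩ as a load on stage 1's tap.
Stage 1's lower leg becomes R2‖(R3+R4) = 7.800 kΩ, so V_mid = 16.1 × 7.800/10.08 = 12.46 V.
Stage 2 is itself unloaded: V_out = V_mid × R4/(R3+R4) = 12.46 × 88.4/97.34 = 11.3 V.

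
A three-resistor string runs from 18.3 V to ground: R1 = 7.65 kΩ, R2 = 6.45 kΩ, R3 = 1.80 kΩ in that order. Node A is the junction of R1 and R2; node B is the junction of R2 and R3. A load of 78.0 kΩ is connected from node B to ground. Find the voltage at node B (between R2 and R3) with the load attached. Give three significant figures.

At node B, R3 is in parallel with the load: R3‖R_L = 1.759 kΩ.
Below node A the resistance is R2 + (R3‖R_L) = 8.209 kΩ, so V_A = 18.3 × 8.209/15.86 = 9.473 V.
Then V_B = V_A × (R3‖R_L)/(R2 + R3‖R_L) = 9.473 × 1.759/8.209 = 2.03 V.

V ≈ 2.03 V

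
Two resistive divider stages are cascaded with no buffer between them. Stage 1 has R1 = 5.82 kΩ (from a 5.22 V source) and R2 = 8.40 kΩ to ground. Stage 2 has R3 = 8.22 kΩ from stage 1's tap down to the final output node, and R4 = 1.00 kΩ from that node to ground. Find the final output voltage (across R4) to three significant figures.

Stage 2 presents R3+R4 = 9.220 kΩ as a load on stage 1's tap.
Stage 1's lower leg becomes R2‖(R3+R4) = 4.395 kΩ, so V_mid = 5.22 × 4.395/10.22 = 2.246 V.
Stage 2 is itself unloaded: V_out = V_mid × R4/(R3+R4) = 2.246 × 1.00/9.220 = 0.244 V.

V_out ≈ 0.244 V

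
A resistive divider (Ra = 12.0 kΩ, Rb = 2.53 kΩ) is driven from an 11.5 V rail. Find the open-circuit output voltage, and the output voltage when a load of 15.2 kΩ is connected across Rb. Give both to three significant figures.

Open-circuit: V = 11.5 × 2.53/(12.0 + 2.53) = 2.00 V.
With the load, Rb becomes Rb‖R_L = 2.169 kΩ, so V = 11.5 × 2.169/14.17 = 1.76 V.

Unloaded: 2.00 V; loaded: 1.76 V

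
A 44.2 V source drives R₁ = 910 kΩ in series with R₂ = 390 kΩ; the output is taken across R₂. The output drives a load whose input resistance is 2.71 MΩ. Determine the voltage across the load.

The load sits in parallel with R₂: R₂‖R_L = (390 × 2710) / (390 + 2710) = 340.9 kΩ.
V_out = 44.2 × 340.9 / (910 + 340.9) = 44.2 × 340.9/1251 = 12.0 V.
(Unloaded it would have been 13.3 V.)

V_out ≈ 12.0 V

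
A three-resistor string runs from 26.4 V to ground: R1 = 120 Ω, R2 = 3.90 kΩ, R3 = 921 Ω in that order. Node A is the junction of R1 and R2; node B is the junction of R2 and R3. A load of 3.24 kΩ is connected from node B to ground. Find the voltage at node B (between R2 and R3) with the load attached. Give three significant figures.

At node B, R3 is in parallel with the load: R3‖R_L = 717.1 Ω.
Below node A the resistance is R2 + (R3‖R_L) = 4617 Ω, so V_A = 26.4 × 4617/4737 = 25.73 V.
Then V_B = V_A × (R3‖R_L)/(R2 + R3‖R_L) = 25.73 × 717.1/4617 = 4.00 V.

V ≈ 4.00 V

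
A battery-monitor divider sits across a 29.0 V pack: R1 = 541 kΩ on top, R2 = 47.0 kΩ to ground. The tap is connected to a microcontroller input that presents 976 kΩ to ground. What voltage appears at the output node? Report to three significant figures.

The load sits in parallel with R2: R2‖R_L = (47.0 × 976) / (47.0 + 976) = 44.84 kΩ.
V_out = 29.0 × 44.84 / (541 + 44.84) = 29.0 × 44.84/585.8 = 2.22 V.
(Unloaded it would have been 2.32 V.)

V_out ≈ 2.22 V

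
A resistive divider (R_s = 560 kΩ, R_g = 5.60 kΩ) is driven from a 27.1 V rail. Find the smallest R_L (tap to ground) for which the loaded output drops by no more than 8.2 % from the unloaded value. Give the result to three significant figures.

Output resistance R_th = R_s‖R_g = (560 × 5.60)/565.6 = 5.545 kΩ.
The fractional drop is R_th/(R_th + R_L); requiring this ≤ 0.0820 gives R_L ≥ R_th(1/0.0820 − 1) = 5.545 × 11.20 = 62.1 kΩ.

R_L(min) ≈ 62.1 kΩ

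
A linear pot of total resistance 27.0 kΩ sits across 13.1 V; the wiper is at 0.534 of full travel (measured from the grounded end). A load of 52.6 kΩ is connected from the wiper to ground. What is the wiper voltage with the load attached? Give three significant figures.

V ≈ 6.20 V

The wiper splits the pot into (1−α)R = 12.58 kΩ above and αR = 14.42 kΩ below.
Lower section ‖ load = 11.32 kΩ.
V_wiper = 13.1 × 11.32/(12.58 + 11.32) = 6.20 V.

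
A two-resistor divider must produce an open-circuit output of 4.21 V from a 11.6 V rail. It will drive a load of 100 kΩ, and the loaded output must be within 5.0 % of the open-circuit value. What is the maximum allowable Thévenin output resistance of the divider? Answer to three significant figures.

R_th ≤ 5.26 kΩ

Loading drop = R_th/(R_th + R_L) ≤ 0.0500, so R_th ≤ R_L · ε/(1−ε) = 100 kΩ × 0.0500/0.9500 = 5.26 kΩ.
(Any R1, R2 with R2/(R1+R2) = 0.363 and R1‖R2 ≤ 5.26 kΩ will meet the spec.)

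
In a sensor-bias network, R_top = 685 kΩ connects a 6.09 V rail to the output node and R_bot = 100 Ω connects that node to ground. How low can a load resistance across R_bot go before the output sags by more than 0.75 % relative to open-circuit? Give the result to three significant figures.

R_L(min) ≈ 13.2 kΩ

Output resistance R_th = R_top‖R_bot = (685000 × 100)/685100 = 99.99 Ω.
The fractional drop is R_th/(R_th + R_L); requiring this ≤ 0.00750 gives R_L ≥ R_th(1/0.00750 − 1) = 99.99 × 132.3 = 13.2 kΩ.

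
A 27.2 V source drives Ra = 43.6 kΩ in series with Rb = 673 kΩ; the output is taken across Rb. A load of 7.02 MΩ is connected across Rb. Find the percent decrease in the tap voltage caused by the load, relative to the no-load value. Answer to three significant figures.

0.580 %

The divider's output (Thévenin) resistance is Ra‖Rb = 40.95 kΩ.
Fractional drop under load = R_th/(R_th + R_L) = 40.95 / (40.95 + 7020) = 0.005799.
So the output falls by 0.580 %.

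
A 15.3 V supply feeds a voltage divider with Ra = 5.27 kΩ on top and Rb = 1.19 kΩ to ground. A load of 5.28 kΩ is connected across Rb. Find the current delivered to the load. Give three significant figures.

I_L ≈ 0.451 mA

Rb‖R_L = 0.9711 kΩ; V_out = 15.3 × 0.9711/6.241 = 2.381 V.
I_L = V_out / R_L = 2.381 / 5.28 kΩ = 0.451 mA.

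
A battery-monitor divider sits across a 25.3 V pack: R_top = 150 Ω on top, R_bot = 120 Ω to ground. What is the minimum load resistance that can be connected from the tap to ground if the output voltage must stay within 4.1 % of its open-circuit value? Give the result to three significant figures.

Output resistance R_th = R_top‖R_bot = (150 × 120)/270.0 = 66.67 Ω.
The fractional drop is R_th/(R_th + R_L); requiring this ≤ 0.0410 gives R_L ≥ R_th(1/0.0410 − 1) = 66.67 × 23.39 = 1.56 kΩ.

R_L(min) ≈ 1.56 kΩ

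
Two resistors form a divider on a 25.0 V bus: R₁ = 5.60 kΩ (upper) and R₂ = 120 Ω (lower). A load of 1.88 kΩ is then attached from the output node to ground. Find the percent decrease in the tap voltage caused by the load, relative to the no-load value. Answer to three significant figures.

The divider's output (Thévenin) resistance is R₁‖R₂ = 117.5 Ω.
Fractional drop under load = R_th/(R_th + R_L) = 117.5 / (117.5 + 1880) = 0.05882.
So the output falls by 5.88 %.

5.88 %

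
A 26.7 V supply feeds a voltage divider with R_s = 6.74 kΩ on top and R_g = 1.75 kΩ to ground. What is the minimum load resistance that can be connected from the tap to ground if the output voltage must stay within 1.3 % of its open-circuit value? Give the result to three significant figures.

Output resistance R_th = R_s‖R_g = (6.74 × 1.75)/8.490 = 1.389 kΩ.
The fractional drop is R_th/(R_th + R_L); requiring this ≤ 0.0130 gives R_L ≥ R_th(1/0.0130 − 1) = 1.389 × 75.92 = 105 kΩ.

R_L(min) ≈ 105 kΩ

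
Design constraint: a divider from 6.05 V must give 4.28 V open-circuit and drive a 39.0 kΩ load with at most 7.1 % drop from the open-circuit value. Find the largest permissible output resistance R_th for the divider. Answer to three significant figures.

R_th ≤ 2.98 kΩ

Loading drop = R_th/(R_th + R_L) ≤ 0.0710, so R_th ≤ R_L · ε/(1−ε) = 39.0 kΩ × 0.0710/0.9290 = 2.98 kΩ.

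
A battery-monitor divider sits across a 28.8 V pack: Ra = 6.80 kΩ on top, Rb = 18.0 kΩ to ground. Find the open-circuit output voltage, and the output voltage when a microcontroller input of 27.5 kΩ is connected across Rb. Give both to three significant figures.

Open-circuit: V = 28.8 × 18.0/(6.80 + 18.0) = 20.9 V.
With the load, Rb becomes Rb‖R_L = 10.88 kΩ, so V = 28.8 × 10.88/17.68 = 17.7 V.

Unloaded: 20.9 V; loaded: 17.7 V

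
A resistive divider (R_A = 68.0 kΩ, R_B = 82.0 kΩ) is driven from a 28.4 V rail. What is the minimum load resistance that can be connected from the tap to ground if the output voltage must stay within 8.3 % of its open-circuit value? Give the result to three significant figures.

R_L(min) ≈ 411 kΩ

Output resistance R_th = R_A‖R_B = (68.0 × 82.0)/150.0 = 37.17 kΩ.
The fractional drop is R_th/(R_th + R_L); requiring this ≤ 0.0830 gives R_L ≥ R_th(1/0.0830 − 1) = 37.17 × 11.05 = 411 kΩ.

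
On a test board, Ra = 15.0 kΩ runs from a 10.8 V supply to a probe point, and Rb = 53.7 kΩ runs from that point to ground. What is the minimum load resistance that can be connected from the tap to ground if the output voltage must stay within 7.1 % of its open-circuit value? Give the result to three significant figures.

Output resistance R_th = Ra‖Rb = (15.0 × 53.7)/68.70 = 11.72 kΩ.
The fractional drop is R_th/(R_th + R_L); requiring this ≤ 0.0710 gives R_L ≥ R_th(1/0.0710 − 1) = 11.72 × 13.08 = 153 kΩ.

R_L(min) ≈ 153 kΩ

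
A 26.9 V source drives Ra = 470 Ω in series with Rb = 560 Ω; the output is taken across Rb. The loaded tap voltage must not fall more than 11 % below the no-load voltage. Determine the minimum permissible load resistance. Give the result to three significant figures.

R_L(min) ≈ 2.07 kΩ

Output resistance R_th = Ra‖Rb = (470 × 560)/1030 = 255.5 Ω.
The fractional drop is R_th/(R_th + R_L); requiring this ≤ 0.110 gives R_L ≥ R_th(1/0.110 − 1) = 255.5 × 8.091 = 2.07 kΩ.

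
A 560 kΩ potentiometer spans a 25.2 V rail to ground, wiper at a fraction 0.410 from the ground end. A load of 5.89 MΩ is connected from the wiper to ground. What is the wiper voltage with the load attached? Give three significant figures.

V ≈ 10.1 V

The wiper splits the pot into (1−α)R = 330.4 kΩ above and αR = 229.6 kΩ below.
Lower section ‖ load = 221.0 kΩ.
V_wiper = 25.2 × 221.0/(330.4 + 221.0) = 10.1 V.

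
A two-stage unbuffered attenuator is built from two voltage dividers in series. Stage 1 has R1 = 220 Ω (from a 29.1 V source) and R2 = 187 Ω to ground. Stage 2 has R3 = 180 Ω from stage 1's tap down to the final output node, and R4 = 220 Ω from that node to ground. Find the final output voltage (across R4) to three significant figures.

V_out ≈ 5.87 V

Stage 2 presents R3+R4 = 400.0 Ω as a load on stage 1's tap.
Stage 1's lower leg becomes R2‖(R3+R4) = 127.4 Ω, so V_mid = 29.1 × 127.4/347.4 = 10.67 V.
Stage 2 is itself unloaded: V_out = V_mid × R4/(R3+R4) = 10.67 × 220/400.0 = 5.87 V.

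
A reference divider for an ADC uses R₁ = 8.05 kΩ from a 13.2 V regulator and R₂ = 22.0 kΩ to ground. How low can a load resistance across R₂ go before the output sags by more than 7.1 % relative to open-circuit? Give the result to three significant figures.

Output resistance R_th = R₁‖R₂ = (8.05 × 22.0)/30.05 = 5.894 kΩ.
The fractional drop is R_th/(R_th + R_L); requiring this ≤ 0.0710 gives R_L ≥ R_th(1/0.0710 − 1) = 5.894 × 13.08 = 77.1 kΩ.

R_L(min) ≈ 77.1 kΩ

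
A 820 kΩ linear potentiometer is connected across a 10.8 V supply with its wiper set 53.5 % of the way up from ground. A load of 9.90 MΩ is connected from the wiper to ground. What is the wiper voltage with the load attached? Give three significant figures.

V ≈ 5.66 V

The wiper splits the pot into (1−α)R = 381.3 kΩ above and αR = 438.7 kΩ below.
Lower section ‖ load = 420.1 kΩ.
V_wiper = 10.8 × 420.1/(381.3 + 420.1) = 5.66 V.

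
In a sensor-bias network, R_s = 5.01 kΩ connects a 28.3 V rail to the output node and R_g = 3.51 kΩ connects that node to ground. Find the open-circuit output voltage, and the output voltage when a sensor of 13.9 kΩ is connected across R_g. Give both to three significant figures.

Unloaded: 11.7 V; loaded: 10.2 V

Open-circuit: V = 28.3 × 3.51/(5.01 + 3.51) = 11.7 V.
With the load, R_g becomes R_g‖R_L = 2.802 kΩ, so V = 28.3 × 2.802/7.812 = 10.2 V.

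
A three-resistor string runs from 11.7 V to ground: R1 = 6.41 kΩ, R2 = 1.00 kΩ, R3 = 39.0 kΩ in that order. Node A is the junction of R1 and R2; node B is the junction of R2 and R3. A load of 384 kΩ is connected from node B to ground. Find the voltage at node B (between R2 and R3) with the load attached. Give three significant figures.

V ≈ 9.68 V

At node B, R3 is in parallel with the load: R3‖R_L = 35.40 kΩ.
Below node A the resistance is R2 + (R3‖R_L) = 36.40 kΩ, so V_A = 11.7 × 36.40/42.81 = 9.948 V.
Then V_B = V_A × (R3‖R_L)/(R2 + R3‖R_L) = 9.948 × 35.40/36.40 = 9.68 V.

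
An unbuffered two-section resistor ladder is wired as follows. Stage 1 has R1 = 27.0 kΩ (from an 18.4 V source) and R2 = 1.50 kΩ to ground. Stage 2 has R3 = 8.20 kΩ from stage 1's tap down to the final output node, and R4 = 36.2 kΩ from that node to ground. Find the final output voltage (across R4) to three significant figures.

Stage 2 presents R3+R4 = 44.40 kΩ as a load on stage 1's tap.
Stage 1's lower leg becomes R2‖(R3+R4) = 1.451 kΩ, so V_mid = 18.4 × 1.451/28.45 = 0.9384 V.
Stage 2 is itself unloaded: V_out = V_mid × R4/(R3+R4) = 0.9384 × 36.2/44.40 = 0.765 V.

V_out ≈ 0.765 V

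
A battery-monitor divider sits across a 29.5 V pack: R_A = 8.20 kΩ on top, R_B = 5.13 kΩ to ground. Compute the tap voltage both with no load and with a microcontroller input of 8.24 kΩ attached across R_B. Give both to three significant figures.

Unloaded: 11.4 V; loaded: 8.21 V

Open-circuit: V = 29.5 × 5.13/(8.20 + 5.13) = 11.4 V.
With the load, R_B becomes R_B‖R_L = 3.162 kΩ, so V = 29.5 × 3.162/11.36 = 8.21 V.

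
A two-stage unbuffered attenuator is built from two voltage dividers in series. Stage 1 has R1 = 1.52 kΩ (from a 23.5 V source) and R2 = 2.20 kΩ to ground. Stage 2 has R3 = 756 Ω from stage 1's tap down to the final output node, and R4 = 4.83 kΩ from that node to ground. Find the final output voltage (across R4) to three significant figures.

Stage 2 presents R3+R4 = 5586 Ω as a load on stage 1's tap.
Stage 1's lower leg becomes R2‖(R3+R4) = 1578 Ω, so V_mid = 23.5 × 1578/3098 = 11.97 V.
Stage 2 is itself unloaded: V_out = V_mid × R4/(R3+R4) = 11.97 × 4830/5586 = 10.4 V.

V_out ≈ 10.4 V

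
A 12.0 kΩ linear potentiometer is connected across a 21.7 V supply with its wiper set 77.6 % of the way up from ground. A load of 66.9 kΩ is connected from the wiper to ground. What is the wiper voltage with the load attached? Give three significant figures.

The wiper splits the pot into (1−α)R = 2.688 kΩ above and αR = 9.312 kΩ below.
Lower section ‖ load = 8.174 kΩ.
V_wiper = 21.7 × 8.174/(2.688 + 8.174) = 16.3 V.

V ≈ 16.3 V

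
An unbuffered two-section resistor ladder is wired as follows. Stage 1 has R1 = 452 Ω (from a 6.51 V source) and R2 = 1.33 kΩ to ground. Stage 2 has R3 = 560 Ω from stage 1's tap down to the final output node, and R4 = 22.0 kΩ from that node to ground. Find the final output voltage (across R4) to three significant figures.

V_out ≈ 4.67 V

Stage 2 presents R3+R4 = 22560 Ω as a load on stage 1's tap.
Stage 1's lower leg becomes R2‖(R3+R4) = 1256 Ω, so V_mid = 6.51 × 1256/1708 = 4.787 V.
Stage 2 is itself unloaded: V_out = V_mid × R4/(R3+R4) = 4.787 × 22000/22560 = 4.67 V.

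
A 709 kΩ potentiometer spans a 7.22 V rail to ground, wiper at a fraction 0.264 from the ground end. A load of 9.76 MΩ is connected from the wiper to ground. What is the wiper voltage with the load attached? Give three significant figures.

V ≈ 1.88 V

The wiper splits the pot into (1−α)R = 521.8 kΩ above and αR = 187.2 kΩ below.
Lower section ‖ load = 183.7 kΩ.
V_wiper = 7.22 × 183.7/(521.8 + 183.7) = 1.88 V.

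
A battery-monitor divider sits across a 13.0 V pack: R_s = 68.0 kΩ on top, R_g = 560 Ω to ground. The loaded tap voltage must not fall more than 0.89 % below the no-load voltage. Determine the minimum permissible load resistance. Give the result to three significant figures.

R_L(min) ≈ 61.9 kΩ

Output resistance R_th = R_s‖R_g = (68000 × 560)/68560 = 555.4 Ω.
The fractional drop is R_th/(R_th + R_L); requiring this ≤ 0.00890 gives R_L ≥ R_th(1/0.00890 − 1) = 555.4 × 111.4 = 61.9 kΩ.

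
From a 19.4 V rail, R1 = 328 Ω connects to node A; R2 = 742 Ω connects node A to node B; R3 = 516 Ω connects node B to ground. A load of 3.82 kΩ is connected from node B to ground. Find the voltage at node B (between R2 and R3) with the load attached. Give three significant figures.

V ≈ 5.78 V

At node B, R3 is in parallel with the load: R3‖R_L = 454.6 Ω.
Below node A the resistance is R2 + (R3‖R_L) = 1197 Ω, so V_A = 19.4 × 1197/1525 = 15.23 V.
Then V_B = V_A × (R3‖R_L)/(R2 + R3‖R_L) = 15.23 × 454.6/1197 = 5.78 V.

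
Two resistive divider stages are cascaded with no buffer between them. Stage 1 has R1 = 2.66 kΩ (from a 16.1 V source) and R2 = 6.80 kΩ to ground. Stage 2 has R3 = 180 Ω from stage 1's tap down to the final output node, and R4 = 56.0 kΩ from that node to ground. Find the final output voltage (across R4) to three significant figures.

V_out ≈ 11.2 V

Stage 2 presents R3+R4 = 56180 Ω as a load on stage 1's tap.
Stage 1's lower leg becomes R2‖(R3+R4) = 6066 Ω, so V_mid = 16.1 × 6066/8726 = 11.19 V.
Stage 2 is itself unloaded: V_out = V_mid × R4/(R3+R4) = 11.19 × 56000/56180 = 11.2 V.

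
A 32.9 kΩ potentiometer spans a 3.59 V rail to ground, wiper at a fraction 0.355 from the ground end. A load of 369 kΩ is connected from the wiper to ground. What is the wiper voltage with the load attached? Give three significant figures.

V ≈ 1.25 V

The wiper splits the pot into (1−α)R = 21.22 kΩ above and αR = 11.68 kΩ below.
Lower section ‖ load = 11.32 kΩ.
V_wiper = 3.59 × 11.32/(21.22 + 11.32) = 1.25 V.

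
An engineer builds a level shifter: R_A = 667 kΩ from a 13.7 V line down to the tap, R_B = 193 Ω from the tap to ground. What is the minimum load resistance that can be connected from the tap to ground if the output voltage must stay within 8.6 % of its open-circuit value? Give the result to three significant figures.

R_L(min) ≈ 2.05 kΩ

Output resistance R_th = R_A‖R_B = (667000 × 193)/667200 = 192.9 Ω.
The fractional drop is R_th/(R_th + R_L); requiring this ≤ 0.0860 gives R_L ≥ R_th(1/0.0860 − 1) = 192.9 × 10.63 = 2.05 kΩ.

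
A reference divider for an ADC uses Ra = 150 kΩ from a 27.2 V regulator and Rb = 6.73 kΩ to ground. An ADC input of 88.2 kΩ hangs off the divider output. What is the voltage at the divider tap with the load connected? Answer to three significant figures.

V_out ≈ 1.09 V

The load sits in parallel with Rb: Rb‖R_L = (6.73 × 88.2) / (6.73 + 88.2) = 6.253 kΩ.
V_out = 27.2 × 6.253 / (150 + 6.253) = 27.2 × 6.253/156.3 = 1.09 V.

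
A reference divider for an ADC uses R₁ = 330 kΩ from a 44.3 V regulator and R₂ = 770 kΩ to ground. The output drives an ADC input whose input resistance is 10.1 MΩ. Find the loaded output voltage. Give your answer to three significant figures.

The load sits in parallel with R₂: R₂‖R_L = (770 × 10100) / (770 + 10100) = 715.5 kΩ.
V_out = 44.3 × 715.5 / (330 + 715.5) = 44.3 × 715.5/1045 = 30.3 V.

V_out ≈ 30.3 V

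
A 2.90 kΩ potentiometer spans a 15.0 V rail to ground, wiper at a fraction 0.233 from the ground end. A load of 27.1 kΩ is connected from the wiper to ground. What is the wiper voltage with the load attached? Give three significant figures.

V ≈ 3.43 V

The wiper splits the pot into (1−α)R = 2224 Ω above and αR = 675.7 Ω below.
Lower section ‖ load = 659.3 Ω.
V_wiper = 15.0 × 659.3/(2224 + 659.3) = 3.43 V.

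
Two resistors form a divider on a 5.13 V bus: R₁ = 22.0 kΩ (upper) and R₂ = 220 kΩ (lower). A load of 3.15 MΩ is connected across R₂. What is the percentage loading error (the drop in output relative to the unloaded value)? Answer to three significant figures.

0.631 %

The divider's output (Thévenin) resistance is R₁‖R₂ = 20.00 kΩ.
Fractional drop under load = R_th/(R_th + R_L) = 20.00 / (20.00 + 3150) = 0.006309.
So the output falls by 0.631 %.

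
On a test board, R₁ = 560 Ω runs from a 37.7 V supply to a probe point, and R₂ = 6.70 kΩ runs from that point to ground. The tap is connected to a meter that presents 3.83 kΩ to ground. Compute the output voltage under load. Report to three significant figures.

The load sits in parallel with R₂: R₂‖R_L = (6700 × 3830) / (6700 + 3830) = 2437 Ω.
V_out = 37.7 × 2437 / (560 + 2437) = 37.7 × 2437/2997 = 30.7 V.
(Unloaded it would have been 34.8 V.)

V_out ≈ 30.7 V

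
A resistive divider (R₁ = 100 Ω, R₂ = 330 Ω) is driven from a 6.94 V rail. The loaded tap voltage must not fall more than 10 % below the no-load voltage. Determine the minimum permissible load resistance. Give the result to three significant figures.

R_L(min) ≈ 691 Ω

Output resistance R_th = R₁‖R₂ = (100 × 330)/430.0 = 76.74 Ω.
The fractional drop is R_th/(R_th + R_L); requiring this ≤ 0.100 gives R_L ≥ R_th(1/0.100 − 1) = 76.74 × 9.000 = 691 Ω.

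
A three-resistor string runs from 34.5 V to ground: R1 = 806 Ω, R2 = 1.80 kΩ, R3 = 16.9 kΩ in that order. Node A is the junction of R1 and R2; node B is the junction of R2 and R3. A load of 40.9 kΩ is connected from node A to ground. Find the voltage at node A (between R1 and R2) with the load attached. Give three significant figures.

V ≈ 32.5 V

Below node A the series string R2+R3 = 18700 Ω sits in parallel with the 40900 Ω load: 12830 Ω.
V_A = 34.5 × 12830/(806 + 12830) = 32.5 V.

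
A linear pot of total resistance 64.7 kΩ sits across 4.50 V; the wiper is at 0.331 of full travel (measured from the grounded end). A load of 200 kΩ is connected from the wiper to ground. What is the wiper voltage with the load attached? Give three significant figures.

The wiper splits the pot into (1−α)R = 43.28 kΩ above and αR = 21.42 kΩ below.
Lower section ‖ load = 19.34 kΩ.
V_wiper = 4.50 × 19.34/(43.28 + 19.34) = 1.39 V.

V ≈ 1.39 V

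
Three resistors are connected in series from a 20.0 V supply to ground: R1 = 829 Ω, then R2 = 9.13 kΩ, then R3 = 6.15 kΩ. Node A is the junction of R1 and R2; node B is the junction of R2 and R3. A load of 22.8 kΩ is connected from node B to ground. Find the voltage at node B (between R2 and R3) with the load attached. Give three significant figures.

At node B, R3 is in parallel with the load: R3‖R_L = 4844 Ω.
Below node A the resistance is R2 + (R3‖R_L) = 13970 Ω, so V_A = 20.0 × 13970/14800 = 18.88 V.
Then V_B = V_A × (R3‖R_L)/(R2 + R3‖R_L) = 18.88 × 4844/13970 = 6.54 V.

V ≈ 6.54 V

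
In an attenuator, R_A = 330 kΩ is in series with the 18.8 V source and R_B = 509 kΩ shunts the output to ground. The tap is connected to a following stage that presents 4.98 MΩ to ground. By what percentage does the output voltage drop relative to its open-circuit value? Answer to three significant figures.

3.86 %

The divider's output (Thévenin) resistance is R_A‖R_B = 200.2 kΩ.
Fractional drop under load = R_th/(R_th + R_L) = 200.2 / (200.2 + 4980) = 0.03865.
So the output falls by 3.86 %.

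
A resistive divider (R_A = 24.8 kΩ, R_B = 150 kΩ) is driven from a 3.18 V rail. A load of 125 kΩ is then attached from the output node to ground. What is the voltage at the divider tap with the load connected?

V_out ≈ 2.33 V

The load sits in parallel with R_B: R_B‖R_L = (150 × 125) / (150 + 125) = 68.18 kΩ.
V_out = 3.18 × 68.18 / (24.8 + 68.18) = 3.18 × 68.18/92.98 = 2.33 V.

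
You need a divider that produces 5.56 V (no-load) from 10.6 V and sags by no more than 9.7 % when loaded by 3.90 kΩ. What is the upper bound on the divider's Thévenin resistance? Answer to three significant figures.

R_th ≤ 419 Ω

Loading drop = R_th/(R_th + R_L) ≤ 0.0970, so R_th ≤ R_L · ε/(1−ε) = 3.90 kΩ × 0.0970/0.9030 = 419 Ω.
(Any R1, R2 with R2/(R1+R2) = 0.525 and R1‖R2 ≤ 419 Ω will meet the spec.)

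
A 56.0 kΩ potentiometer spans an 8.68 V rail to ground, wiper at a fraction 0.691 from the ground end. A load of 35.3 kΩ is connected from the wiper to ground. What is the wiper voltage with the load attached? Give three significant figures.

The wiper splits the pot into (1−α)R = 17.30 kΩ above and αR = 38.70 kΩ below.
Lower section ‖ load = 18.46 kΩ.
V_wiper = 8.68 × 18.46/(17.30 + 18.46) = 4.48 V.

V ≈ 4.48 V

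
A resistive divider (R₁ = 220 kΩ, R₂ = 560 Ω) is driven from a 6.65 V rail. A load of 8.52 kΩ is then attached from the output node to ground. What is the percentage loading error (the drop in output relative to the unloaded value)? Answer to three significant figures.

The divider's output (Thévenin) resistance is R₁‖R₂ = 558.6 Ω.
Fractional drop under load = R_th/(R_th + R_L) = 558.6 / (558.6 + 8520) = 0.06153.
So the output falls by 6.15 %.

6.15 %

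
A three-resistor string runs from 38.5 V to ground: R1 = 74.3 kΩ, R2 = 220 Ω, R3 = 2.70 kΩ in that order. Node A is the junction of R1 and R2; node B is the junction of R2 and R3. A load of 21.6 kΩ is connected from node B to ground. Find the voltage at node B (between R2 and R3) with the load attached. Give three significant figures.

V ≈ 1.20 V

At node B, R3 is in parallel with the load: R3‖R_L = 2400 Ω.
Below node A the resistance is R2 + (R3‖R_L) = 2620 Ω, so V_A = 38.5 × 2620/76920 = 1.311 V.
Then V_B = V_A × (R3‖R_L)/(R2 + R3‖R_L) = 1.311 × 2400/2620 = 1.20 V.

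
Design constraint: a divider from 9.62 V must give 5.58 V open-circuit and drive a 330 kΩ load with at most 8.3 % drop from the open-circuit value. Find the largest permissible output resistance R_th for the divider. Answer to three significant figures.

Loading drop = R_th/(R_th + R_L) ≤ 0.0830, so R_th ≤ R_L · ε/(1−ε) = 330 kΩ × 0.0830/0.9170 = 29.9 kΩ.

R_th ≤ 29.9 kΩ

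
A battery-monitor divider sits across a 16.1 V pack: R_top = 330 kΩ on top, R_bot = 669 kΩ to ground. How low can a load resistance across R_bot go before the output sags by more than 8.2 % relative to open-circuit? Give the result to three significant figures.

Output resistance R_th = R_top‖R_bot = (330 × 669)/999.0 = 221.0 kΩ.
The fractional drop is R_th/(R_th + R_L); requiring this ≤ 0.0820 gives R_L ≥ R_th(1/0.0820 − 1) = 221.0 × 11.20 = 2.47 MΩ.

R_L(min) ≈ 2.47 MΩ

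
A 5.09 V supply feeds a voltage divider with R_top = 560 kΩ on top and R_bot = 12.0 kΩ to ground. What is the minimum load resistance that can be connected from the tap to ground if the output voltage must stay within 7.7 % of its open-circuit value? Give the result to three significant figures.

Output resistance R_th = R_top‖R_bot = (560 × 12.0)/572.0 = 11.75 kΩ.
The fractional drop is R_th/(R_th + R_L); requiring this ≤ 0.0770 gives R_L ≥ R_th(1/0.0770 − 1) = 11.75 × 11.99 = 141 kΩ.

R_L(min) ≈ 141 kΩ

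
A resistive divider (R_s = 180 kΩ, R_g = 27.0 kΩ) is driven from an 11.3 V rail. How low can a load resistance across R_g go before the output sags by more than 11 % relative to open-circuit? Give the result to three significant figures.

R_L(min) ≈ 190 kΩ

Output resistance R_th = R_s‖R_g = (180 × 27.0)/207.0 = 23.48 kΩ.
The fractional drop is R_th/(R_th + R_L); requiring this ≤ 0.110 gives R_L ≥ R_th(1/0.110 − 1) = 23.48 × 8.091 = 190 kΩ.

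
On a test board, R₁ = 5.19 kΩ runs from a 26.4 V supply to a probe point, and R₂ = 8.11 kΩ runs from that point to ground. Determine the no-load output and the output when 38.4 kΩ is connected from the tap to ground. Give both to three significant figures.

Open-circuit: V = 26.4 × 8.11/(5.19 + 8.11) = 16.1 V.
With the load, R₂ becomes R₂‖R_L = 6.696 kΩ, so V = 26.4 × 6.696/11.89 = 14.9 V.

Unloaded: 16.1 V; loaded: 14.9 V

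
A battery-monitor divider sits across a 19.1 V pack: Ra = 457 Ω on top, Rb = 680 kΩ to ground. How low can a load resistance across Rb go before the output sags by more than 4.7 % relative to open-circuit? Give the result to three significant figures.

R_L(min) ≈ 9.26 kΩ

Output resistance R_th = Ra‖Rb = (457 × 680000)/680500 = 456.7 Ω.
The fractional drop is R_th/(R_th + R_L); requiring this ≤ 0.0470 gives R_L ≥ R_th(1/0.0470 − 1) = 456.7 × 20.28 = 9.26 kΩ.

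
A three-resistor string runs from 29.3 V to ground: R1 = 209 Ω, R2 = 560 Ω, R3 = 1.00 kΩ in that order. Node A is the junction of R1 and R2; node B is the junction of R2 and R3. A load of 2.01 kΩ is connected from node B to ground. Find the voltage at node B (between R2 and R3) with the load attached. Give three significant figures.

At node B, R3 is in parallel with the load: R3‖R_L = 667.8 Ω.
Below node A the resistance is R2 + (R3‖R_L) = 1228 Ω, so V_A = 29.3 × 1228/1437 = 25.04 V.
Then V_B = V_A × (R3‖R_L)/(R2 + R3‖R_L) = 25.04 × 667.8/1228 = 13.6 V.

V ≈ 13.6 V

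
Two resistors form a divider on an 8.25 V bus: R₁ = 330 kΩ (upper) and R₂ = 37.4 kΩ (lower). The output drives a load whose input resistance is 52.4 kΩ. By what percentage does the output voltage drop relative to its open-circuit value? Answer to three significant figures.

39.1 %

Unloaded V = 8.25 × 37.4/367.4 = 0.8398 V.
Loaded: R₂‖R_L = 21.82 kΩ, giving V = 8.25 × 21.82/351.8 = 0.5117 V.
Drop = (0.8398 − 0.5117) / 0.8398 = 39.1 %.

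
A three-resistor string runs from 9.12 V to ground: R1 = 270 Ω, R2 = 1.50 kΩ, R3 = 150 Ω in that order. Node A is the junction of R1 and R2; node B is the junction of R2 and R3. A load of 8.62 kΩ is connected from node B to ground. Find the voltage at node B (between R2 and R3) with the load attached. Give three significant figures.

At node B, R3 is in parallel with the load: R3‖R_L = 147.4 Ω.
Below node A the resistance is R2 + (R3‖R_L) = 1647 Ω, so V_A = 9.12 × 1647/1917 = 7.836 V.
Then V_B = V_A × (R3‖R_L)/(R2 + R3‖R_L) = 7.836 × 147.4/1647 = 0.701 V.

V ≈ 0.701 V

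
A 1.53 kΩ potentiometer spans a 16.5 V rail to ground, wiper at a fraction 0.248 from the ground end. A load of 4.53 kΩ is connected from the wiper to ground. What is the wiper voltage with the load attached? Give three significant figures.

The wiper splits the pot into (1−α)R = 1151 Ω above and αR = 379.4 Ω below.
Lower section ‖ load = 350.1 Ω.
V_wiper = 16.5 × 350.1/(1151 + 350.1) = 3.85 V.

V ≈ 3.85 V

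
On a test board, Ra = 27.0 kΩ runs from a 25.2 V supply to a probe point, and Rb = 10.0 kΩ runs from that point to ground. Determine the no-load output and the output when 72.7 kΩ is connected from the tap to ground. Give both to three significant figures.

Open-circuit: V = 25.2 × 10.0/(27.0 + 10.0) = 6.81 V.
With the load, Rb becomes Rb‖R_L = 8.791 kΩ, so V = 25.2 × 8.791/35.79 = 6.19 V.

Unloaded: 6.81 V; loaded: 6.19 V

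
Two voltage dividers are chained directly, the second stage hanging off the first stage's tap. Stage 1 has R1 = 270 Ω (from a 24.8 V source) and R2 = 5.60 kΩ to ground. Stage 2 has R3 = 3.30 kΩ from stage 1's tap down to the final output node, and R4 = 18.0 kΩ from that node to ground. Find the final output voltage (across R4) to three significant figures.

V_out ≈ 19.8 V

Stage 2 presents R3+R4 = 21300 Ω as a load on stage 1's tap.
Stage 1's lower leg becomes R2‖(R3+R4) = 4434 Ω, so V_mid = 24.8 × 4434/4704 = 23.38 V.
Stage 2 is itself unloaded: V_out = V_mid × R4/(R3+R4) = 23.38 × 18000/21300 = 19.8 V.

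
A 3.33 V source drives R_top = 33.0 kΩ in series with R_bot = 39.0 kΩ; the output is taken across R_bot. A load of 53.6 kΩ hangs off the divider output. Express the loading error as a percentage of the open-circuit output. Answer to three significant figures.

25.0 %

Unloaded V = 3.33 × 39.0/72.00 = 1.804 V.
Loaded: R_bot‖R_L = 22.57 kΩ, giving V = 3.33 × 22.57/55.57 = 1.353 V.
Drop = (1.804 − 1.353) / 1.804 = 25.0 %.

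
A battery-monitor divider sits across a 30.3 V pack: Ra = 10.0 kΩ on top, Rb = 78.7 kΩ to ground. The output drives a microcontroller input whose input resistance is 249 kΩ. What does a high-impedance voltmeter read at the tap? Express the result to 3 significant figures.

V_out ≈ 26.0 V

The load sits in parallel with Rb: Rb‖R_L = (78.7 × 249) / (78.7 + 249) = 59.80 kΩ.
V_out = 30.3 × 59.80 / (10.0 + 59.80) = 30.3 × 59.80/69.80 = 26.0 V.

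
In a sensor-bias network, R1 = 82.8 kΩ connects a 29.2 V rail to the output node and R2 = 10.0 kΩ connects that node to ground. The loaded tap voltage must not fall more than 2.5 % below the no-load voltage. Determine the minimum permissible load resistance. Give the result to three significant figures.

Output resistance R_th = R1‖R2 = (82.8 × 10.0)/92.80 = 8.922 kΩ.
The fractional drop is R_th/(R_th + R_L); requiring this ≤ 0.0250 gives R_L ≥ R_th(1/0.0250 − 1) = 8.922 × 39.00 = 348 kΩ.

R_L(min) ≈ 348 kΩ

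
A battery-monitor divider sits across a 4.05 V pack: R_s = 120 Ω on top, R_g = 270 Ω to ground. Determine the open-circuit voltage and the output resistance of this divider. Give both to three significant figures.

V_th = 2.80 V, R_th = 83.1 Ω

V_th is the open-circuit tap voltage: 4.05 × 270/(120 + 270) = 2.80 V.
With the supply zeroed, R_s and R_g appear in parallel from the tap: R_th = R_s‖R_g = (120 × 270)/390.0 = 83.1 Ω.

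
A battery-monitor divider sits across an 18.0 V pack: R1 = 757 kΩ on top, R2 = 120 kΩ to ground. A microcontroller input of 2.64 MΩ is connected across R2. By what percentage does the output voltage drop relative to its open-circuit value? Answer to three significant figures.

The divider's output (Thévenin) resistance is R1‖R2 = 103.6 kΩ.
Fractional drop under load = R_th/(R_th + R_L) = 103.6 / (103.6 + 2640) = 0.03775.
So the output falls by 3.78 %.

3.78 %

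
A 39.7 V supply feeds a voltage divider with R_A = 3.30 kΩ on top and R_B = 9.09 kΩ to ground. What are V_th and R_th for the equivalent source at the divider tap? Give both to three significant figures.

V_th = 29.1 V, R_th = 2.42 kΩ

V_th is the open-circuit tap voltage: 39.7 × 9.09/(3.30 + 9.09) = 29.1 V.
With the supply zeroed, R_A and R_B appear in parallel from the tap: R_th = R_A‖R_B = (3.30 × 9.09)/12.39 = 2.42 kΩ.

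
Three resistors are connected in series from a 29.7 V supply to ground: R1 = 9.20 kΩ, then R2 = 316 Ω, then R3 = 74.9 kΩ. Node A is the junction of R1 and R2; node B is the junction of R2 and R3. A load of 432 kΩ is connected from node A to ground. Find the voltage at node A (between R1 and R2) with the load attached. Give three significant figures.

V ≈ 26.0 V

Below node A the series string R2+R3 = 75220 Ω sits in parallel with the 432000 Ω load: 64060 Ω.
V_A = 29.7 × 64060/(9200 + 64060) = 26.0 V.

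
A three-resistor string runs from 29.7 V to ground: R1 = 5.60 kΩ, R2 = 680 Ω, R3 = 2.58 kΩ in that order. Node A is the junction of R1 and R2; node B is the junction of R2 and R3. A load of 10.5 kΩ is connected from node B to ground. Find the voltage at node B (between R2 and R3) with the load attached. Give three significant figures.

V ≈ 7.37 V

At node B, R3 is in parallel with the load: R3‖R_L = 2071 Ω.
Below node A the resistance is R2 + (R3‖R_L) = 2751 Ω, so V_A = 29.7 × 2751/8351 = 9.784 V.
Then V_B = V_A × (R3‖R_L)/(R2 + R3‖R_L) = 9.784 × 2071/2751 = 7.37 V.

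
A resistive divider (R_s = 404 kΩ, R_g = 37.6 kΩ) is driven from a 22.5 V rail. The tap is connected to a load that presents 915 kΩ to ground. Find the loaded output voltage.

The load sits in parallel with R_g: R_g‖R_L = (37.6 × 915) / (37.6 + 915) = 36.12 kΩ.
V_out = 22.5 × 36.12 / (404 + 36.12) = 22.5 × 36.12/440.1 = 1.85 V.

V_out ≈ 1.85 V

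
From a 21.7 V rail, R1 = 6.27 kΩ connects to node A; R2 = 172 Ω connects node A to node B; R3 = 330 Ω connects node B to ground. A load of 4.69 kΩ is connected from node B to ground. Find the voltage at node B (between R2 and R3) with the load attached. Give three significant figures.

V ≈ 0.991 V

At node B, R3 is in parallel with the load: R3‖R_L = 308.3 Ω.
Below node A the resistance is R2 + (R3‖R_L) = 480.3 Ω, so V_A = 21.7 × 480.3/6750 = 1.544 V.
Then V_B = V_A × (R3‖R_L)/(R2 + R3‖R_L) = 1.544 × 308.3/480.3 = 0.991 V.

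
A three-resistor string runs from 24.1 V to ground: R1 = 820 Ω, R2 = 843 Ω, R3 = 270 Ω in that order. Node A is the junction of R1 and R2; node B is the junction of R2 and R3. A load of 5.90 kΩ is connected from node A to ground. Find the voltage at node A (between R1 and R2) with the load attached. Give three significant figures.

V ≈ 12.8 V

Below node A the series string R2+R3 = 1113 Ω sits in parallel with the 5900 Ω load: 936.4 Ω.
V_A = 24.1 × 936.4/(820 + 936.4) = 12.8 V.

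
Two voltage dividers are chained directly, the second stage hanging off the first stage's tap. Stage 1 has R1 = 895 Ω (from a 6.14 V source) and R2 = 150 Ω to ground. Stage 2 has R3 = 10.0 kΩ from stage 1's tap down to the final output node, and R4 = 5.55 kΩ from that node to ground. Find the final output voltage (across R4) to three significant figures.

Stage 2 presents R3+R4 = 15550 Ω as a load on stage 1's tap.
Stage 1's lower leg becomes R2‖(R3+R4) = 148.6 Ω, so V_mid = 6.14 × 148.6/1044 = 0.8741 V.
Stage 2 is itself unloaded: V_out = V_mid × R4/(R3+R4) = 0.8741 × 5550/15550 = 0.312 V.

V_out ≈ 0.312 V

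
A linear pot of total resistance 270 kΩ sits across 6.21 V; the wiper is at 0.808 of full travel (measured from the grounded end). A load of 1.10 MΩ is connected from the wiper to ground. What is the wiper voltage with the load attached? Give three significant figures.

V ≈ 4.83 V

The wiper splits the pot into (1−α)R = 51.84 kΩ above and αR = 218.2 kΩ below.
Lower section ‖ load = 182.1 kΩ.
V_wiper = 6.21 × 182.1/(51.84 + 182.1) = 4.83 V.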